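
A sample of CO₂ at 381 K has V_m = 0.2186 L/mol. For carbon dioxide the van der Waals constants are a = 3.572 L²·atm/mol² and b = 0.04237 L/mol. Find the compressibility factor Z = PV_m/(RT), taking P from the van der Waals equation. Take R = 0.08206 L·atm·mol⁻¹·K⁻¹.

Z ≈ 0.7178

P = RT/(V_m − b) − a/V_m² = (0.08206)(381)/(0.2186 − 0.04237) − 3.572/(0.2186)²
  = 31.265/0.17623 − 74.750 = 177.41 − 74.750 = 102.66 atm
Z = PV_m/(RT) = (102.66)(0.2186)/((0.08206)(381)) = 22.441/31.265 = 0.7178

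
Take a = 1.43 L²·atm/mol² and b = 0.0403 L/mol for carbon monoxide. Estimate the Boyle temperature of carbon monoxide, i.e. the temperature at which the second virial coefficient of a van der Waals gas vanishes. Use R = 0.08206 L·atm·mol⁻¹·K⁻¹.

For a van der Waals gas the second virial coefficient B₂ = b − a/(RT) vanishes at T_B = a/(Rb).
T_B = 1.43/(0.08206×0.0403) = 1.43/0.0033070 = 432.4 K

T_B ≈ 432.4 K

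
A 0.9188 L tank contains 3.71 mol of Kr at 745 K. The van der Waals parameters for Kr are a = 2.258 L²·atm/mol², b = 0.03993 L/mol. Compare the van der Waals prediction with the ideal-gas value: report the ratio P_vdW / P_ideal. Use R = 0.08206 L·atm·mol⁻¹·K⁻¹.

Ideal: P_ideal = nRT/V = (3.71)(0.08206)(745)/0.9188 = 246.854 atm
vdW: P = nRT/(V − nb) − a n²/V² = 226.810/0.770660 − 31.0793/0.844193 = 294.306 − 36.8154 = 257.491 atm
Ratio = 257.491/246.854 = 1.043

P_vdW / P_ideal ≈ 1.043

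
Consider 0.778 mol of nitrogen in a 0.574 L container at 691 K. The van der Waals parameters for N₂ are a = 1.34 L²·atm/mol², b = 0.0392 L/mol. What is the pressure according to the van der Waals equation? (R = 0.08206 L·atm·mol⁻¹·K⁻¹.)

P ≈ 78.71 atm

P = nRT/(V − nb) − a n²/V²
nRT/(V − nb) = (0.778)(0.08206)(691)/(0.574 − 0.778×0.0392) = 44.115/0.54350 = 81.168 atm
a n²/V² = (1.34)(0.778)²/(0.574)² = 2.4617 atm
P = 81.168 − 2.4617 = 78.71 atm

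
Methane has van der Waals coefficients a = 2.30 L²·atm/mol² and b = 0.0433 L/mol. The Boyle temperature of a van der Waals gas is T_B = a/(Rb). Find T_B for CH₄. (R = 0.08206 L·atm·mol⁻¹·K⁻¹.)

T_B ≈ 647.3 K

For a van der Waals gas the second virial coefficient B₂ = b − a/(RT) vanishes at T_B = a/(Rb).
T_B = 2.30/(0.08206×0.0433) = 2.30/0.0035532 = 647.3 K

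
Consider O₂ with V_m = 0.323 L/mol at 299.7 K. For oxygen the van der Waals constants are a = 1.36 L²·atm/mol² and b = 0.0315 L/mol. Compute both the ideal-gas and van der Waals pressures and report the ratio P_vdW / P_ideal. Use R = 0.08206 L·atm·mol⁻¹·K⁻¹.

P_vdW / P_ideal ≈ 0.9369

Ideal: P_ideal = RT/V_m = (0.08206)(299.7)/0.323 = 76.1405 atm
vdW: P = RT/(V_m − b) − a/V_m² = 24.5934/0.291500 − 1.36/0.104329 = 84.3684 − 13.0357 = 71.3327 atm
Ratio = 71.3327/76.1405 = 0.9369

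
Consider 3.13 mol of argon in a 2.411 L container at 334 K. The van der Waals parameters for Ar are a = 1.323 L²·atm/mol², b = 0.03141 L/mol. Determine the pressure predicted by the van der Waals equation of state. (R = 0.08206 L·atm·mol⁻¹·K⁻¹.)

P = nRT/(V − nb) − a n²/V²
nRT/(V − nb) = (3.13)(0.08206)(334)/(2.411 − 3.13×0.03141) = 85.787/2.3127 = 37.094 atm
a n²/V² = (1.323)(3.13)²/(2.411)² = 2.2297 atm
P = 37.094 − 2.2297 = 34.86 atm

P ≈ 34.86 atm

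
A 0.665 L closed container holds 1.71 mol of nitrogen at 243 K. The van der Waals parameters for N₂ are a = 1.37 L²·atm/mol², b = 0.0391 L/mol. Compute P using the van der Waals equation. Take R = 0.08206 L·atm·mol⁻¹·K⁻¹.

P = nRT/(V − nb) − a n²/V²
nRT/(V − nb) = (1.71)(0.08206)(243)/(0.665 − 1.71×0.0391) = 34.098/0.59814 = 57.007 atm
a n²/V² = (1.37)(1.71)²/(0.665)² = 9.0588 atm
P = 57.007 − 9.0588 = 47.95 atm

P ≈ 47.95 atm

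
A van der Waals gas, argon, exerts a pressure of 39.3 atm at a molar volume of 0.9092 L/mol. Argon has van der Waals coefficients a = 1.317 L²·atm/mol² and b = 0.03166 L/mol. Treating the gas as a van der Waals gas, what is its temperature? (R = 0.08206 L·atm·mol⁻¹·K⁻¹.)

T = (P + a/V_m²)(V_m − b)/R
P + a/V_m² = 39.3 + 1.317/(0.9092)² = 40.893 atm
V_m − b = 0.9092 − 0.03166 = 0.87754 L/mol
T = (40.893)(0.87754)/0.08206 = 437.3 K

T ≈ 437.3 K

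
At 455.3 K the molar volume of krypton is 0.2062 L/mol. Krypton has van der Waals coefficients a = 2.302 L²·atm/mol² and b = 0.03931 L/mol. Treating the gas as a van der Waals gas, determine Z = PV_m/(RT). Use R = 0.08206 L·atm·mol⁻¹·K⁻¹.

P = RT/(V_m − b) − a/V_m² = (0.08206)(455.3)/(0.2062 − 0.03931) − 2.302/(0.2062)²
  = 37.362/0.16689 − 54.141 = 223.87 − 54.141 = 169.73 atm
Z = PV_m/(RT) = (169.73)(0.2062)/((0.08206)(455.3)) = 34.998/37.362 = 0.9367

Z ≈ 0.9367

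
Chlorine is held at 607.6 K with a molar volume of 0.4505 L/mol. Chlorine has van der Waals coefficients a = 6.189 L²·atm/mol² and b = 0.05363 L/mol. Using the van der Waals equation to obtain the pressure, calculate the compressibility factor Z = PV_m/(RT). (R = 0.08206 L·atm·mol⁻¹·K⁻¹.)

P = RT/(V_m − b) − a/V_m² = (0.08206)(607.6)/(0.4505 − 0.05363) − 6.189/(0.4505)²
  = 49.860/0.39687 − 30.495 = 125.63 − 30.495 = 95.14 atm
Z = PV_m/(RT) = (95.14)(0.4505)/((0.08206)(607.6)) = 42.861/49.860 = 0.8596

Z ≈ 0.8596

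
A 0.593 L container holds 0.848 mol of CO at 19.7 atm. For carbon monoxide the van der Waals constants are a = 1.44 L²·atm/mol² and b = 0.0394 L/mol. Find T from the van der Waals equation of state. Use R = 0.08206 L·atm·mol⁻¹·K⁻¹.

T = (P + a n²/V²)(V − nb)/(nR)
P + a n²/V² = 19.7 + (1.44)(0.848)²/(0.593)² = 22.645 atm
V − nb = 0.593 − (0.848)(0.0394) = 0.55959 L
T = (22.645)(0.55959)/((0.848)(0.08206)) = 182.1 K

T ≈ 182.1 K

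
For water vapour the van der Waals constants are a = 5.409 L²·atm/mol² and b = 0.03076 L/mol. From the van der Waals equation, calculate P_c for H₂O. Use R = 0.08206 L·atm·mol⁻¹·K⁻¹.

For a van der Waals gas, P_c = a/(27b²).
P_c = 5.409/(27×(0.03076)²) = 5.409/0.025547 = 211.7 atm

P_c ≈ 211.7 atm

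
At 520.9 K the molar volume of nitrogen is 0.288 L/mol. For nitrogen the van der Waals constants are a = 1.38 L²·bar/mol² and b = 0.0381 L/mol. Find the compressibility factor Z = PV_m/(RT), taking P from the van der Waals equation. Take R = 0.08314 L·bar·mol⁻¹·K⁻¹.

P = RT/(V_m − b) − a/V_m² = (0.08314)(520.9)/(0.288 − 0.0381) − 1.38/(0.288)²
  = 43.308/0.24990 − 16.638 = 173.30 − 16.638 = 156.66 bar
Z = PV_m/(RT) = (156.66)(0.288)/((0.08314)(520.9)) = 45.118/43.308 = 1.042

Z ≈ 1.042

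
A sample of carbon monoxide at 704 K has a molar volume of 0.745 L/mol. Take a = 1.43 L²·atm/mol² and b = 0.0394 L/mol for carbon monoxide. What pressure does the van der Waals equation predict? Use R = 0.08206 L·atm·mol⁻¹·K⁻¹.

P = RT/(V_m − b) − a/V_m²
RT/(V_m − b) = (0.08206)(704)/(0.745 − 0.0394) = 57.770/0.70560 = 81.874 atm
a/V_m² = 1.43/(0.745)² = 2.5765 atm
P = 81.874 − 2.5765 = 79.30 atm

P ≈ 79.30 atm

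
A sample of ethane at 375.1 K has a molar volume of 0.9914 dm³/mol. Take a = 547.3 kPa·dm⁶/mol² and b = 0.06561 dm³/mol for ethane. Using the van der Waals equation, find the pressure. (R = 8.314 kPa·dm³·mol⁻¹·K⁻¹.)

P = RT/(V_m − b) − a/V_m²
RT/(V_m − b) = (8.314)(375.1)/(0.9914 − 0.06561) = 3118.6/0.92579 = 3368.6 kPa
a/V_m² = 547.3/(0.9914)² = 556.84 kPa
P = 3368.6 − 556.84 = 2812 kPa

P ≈ 2812 kPa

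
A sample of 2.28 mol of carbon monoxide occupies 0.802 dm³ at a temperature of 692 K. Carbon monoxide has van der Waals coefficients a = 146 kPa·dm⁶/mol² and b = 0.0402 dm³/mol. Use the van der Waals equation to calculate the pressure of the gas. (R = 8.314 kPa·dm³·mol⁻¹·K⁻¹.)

P = nRT/(V − nb) − a n²/V²
nRT/(V − nb) = (2.28)(8.314)(692)/(0.802 − 2.28×0.0402) = 13117/0.71034 = 18466 kPa
a n²/V² = (146)(2.28)²/(0.802)² = 1180.0 kPa
P = 18466 − 1180.0 = 17286 kPa

P ≈ 17286 kPa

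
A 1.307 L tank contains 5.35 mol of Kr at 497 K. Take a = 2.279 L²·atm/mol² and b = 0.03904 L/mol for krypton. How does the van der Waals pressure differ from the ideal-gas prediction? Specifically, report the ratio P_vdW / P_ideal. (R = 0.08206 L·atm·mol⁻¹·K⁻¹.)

Ideal: P_ideal = nRT/V = (5.35)(0.08206)(497)/1.307 = 166.942 atm
vdW: P = nRT/(V − nb) − a n²/V² = 218.193/1.09814 − 65.2307/1.70825 = 198.693 − 38.1857 = 160.507 atm
Ratio = 160.507/166.942 = 0.9615

P_vdW / P_ideal ≈ 0.9615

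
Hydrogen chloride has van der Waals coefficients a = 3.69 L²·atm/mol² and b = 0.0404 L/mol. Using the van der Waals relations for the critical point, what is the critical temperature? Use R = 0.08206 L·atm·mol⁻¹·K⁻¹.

For a van der Waals gas, T_c = 8a/(27Rb).
T_c = 8×3.69/(27×0.08206×0.0404) = 29.520/0.089511 = 329.8 K

T_c ≈ 329.8 K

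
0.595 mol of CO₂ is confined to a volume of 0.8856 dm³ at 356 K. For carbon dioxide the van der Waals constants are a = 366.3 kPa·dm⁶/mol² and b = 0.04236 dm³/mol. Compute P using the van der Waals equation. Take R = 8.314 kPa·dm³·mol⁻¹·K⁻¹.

P ≈ 1881 kPa

P = nRT/(V − nb) − a n²/V²
nRT/(V − nb) = (0.595)(8.314)(356)/(0.8856 − 0.595×0.04236) = 1761.1/0.86040 = 2046.8 kPa
a n²/V² = (366.3)(0.595)²/(0.8856)² = 165.35 kPa
P = 2046.8 − 165.35 = 1881 kPa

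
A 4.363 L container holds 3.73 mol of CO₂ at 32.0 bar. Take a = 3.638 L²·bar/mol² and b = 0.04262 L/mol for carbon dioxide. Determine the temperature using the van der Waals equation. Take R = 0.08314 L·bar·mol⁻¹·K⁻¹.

T = (P + a n²/V²)(V − nb)/(nR)
P + a n²/V² = 32.0 + (3.638)(3.73)²/(4.363)² = 34.659 bar
V − nb = 4.363 − (3.73)(0.04262) = 4.2040 L
T = (34.659)(4.2040)/((3.73)(0.08314)) = 469.9 K

T ≈ 469.9 K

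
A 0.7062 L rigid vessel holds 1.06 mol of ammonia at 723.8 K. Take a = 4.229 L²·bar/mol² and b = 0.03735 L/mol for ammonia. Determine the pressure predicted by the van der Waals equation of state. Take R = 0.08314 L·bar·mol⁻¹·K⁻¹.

P ≈ 86.16 bar

P = nRT/(V − nb) − a n²/V²
nRT/(V − nb) = (1.06)(0.08314)(723.8)/(0.7062 − 1.06×0.03735) = 63.787/0.66661 = 95.689 bar
a n²/V² = (4.229)(1.06)²/(0.7062)² = 9.5278 bar
P = 95.689 − 9.5278 = 86.16 bar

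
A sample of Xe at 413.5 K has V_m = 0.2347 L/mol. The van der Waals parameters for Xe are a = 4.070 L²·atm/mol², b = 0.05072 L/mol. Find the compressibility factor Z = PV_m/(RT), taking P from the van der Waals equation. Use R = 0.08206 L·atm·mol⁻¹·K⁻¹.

P = RT/(V_m − b) − a/V_m² = (0.08206)(413.5)/(0.2347 − 0.05072) − 4.070/(0.2347)²
  = 33.932/0.18398 − 73.887 = 184.43 − 73.887 = 110.54 atm
Z = PV_m/(RT) = (110.54)(0.2347)/((0.08206)(413.5)) = 25.944/33.932 = 0.7646

Z ≈ 0.7646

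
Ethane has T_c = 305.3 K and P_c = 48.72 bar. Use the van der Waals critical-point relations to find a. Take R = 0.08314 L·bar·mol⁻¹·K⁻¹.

From T_c = 8a/(27Rb) and P_c = a/(27b²): a = 27 R² T_c²/(64 P_c).
a = 27×(0.08314)²×(305.3)²/(64×48.72) = 17396/3118.1 = 5.579 L²·bar/mol²

a ≈ 5.579 L²·bar/mol²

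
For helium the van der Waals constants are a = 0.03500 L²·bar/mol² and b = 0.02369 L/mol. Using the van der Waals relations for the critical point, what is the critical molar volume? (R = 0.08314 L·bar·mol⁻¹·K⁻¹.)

V_m,c ≈ 0.07107 L/mol

For a van der Waals gas, V_m,c = 3b.
V_m,c = 3×0.02369 = 0.07107 L/mol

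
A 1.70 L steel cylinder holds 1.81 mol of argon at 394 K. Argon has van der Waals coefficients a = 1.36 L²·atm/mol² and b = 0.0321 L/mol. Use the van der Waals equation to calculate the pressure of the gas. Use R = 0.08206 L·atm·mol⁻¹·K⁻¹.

P = nRT/(V − nb) − a n²/V²
nRT/(V − nb) = (1.81)(0.08206)(394)/(1.70 − 1.81×0.0321) = 58.520/1.6419 = 35.642 atm
a n²/V² = (1.36)(1.81)²/(1.70)² = 1.5417 atm
P = 35.642 − 1.5417 = 34.10 atm

P ≈ 34.10 atm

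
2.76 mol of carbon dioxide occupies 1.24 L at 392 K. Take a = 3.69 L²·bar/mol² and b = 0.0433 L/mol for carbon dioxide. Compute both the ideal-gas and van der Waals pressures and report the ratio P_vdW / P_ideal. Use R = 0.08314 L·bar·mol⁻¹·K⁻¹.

P_vdW / P_ideal ≈ 0.8546

Ideal: P_ideal = nRT/V = (2.76)(0.08314)(392)/1.24 = 72.5410 bar
vdW: P = nRT/(V − nb) − a n²/V² = 89.9508/1.12049 − 28.1089/1.53760 = 80.2781 − 18.2810 = 61.9971 bar
Ratio = 61.9971/72.5410 = 0.8546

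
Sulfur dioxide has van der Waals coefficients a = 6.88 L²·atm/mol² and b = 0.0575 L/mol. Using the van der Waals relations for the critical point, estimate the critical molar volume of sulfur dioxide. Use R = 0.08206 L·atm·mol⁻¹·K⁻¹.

For a van der Waals gas, V_m,c = 3b.
V_m,c = 3×0.0575 = 0.1725 L/mol

V_m,c ≈ 0.1725 L/mol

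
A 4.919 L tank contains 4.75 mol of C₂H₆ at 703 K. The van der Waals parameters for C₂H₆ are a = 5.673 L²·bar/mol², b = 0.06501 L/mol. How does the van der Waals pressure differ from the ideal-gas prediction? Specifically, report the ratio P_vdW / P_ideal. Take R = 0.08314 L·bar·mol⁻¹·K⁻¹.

P_vdW / P_ideal ≈ 0.9733

Ideal: P_ideal = nRT/V = (4.75)(0.08314)(703)/4.919 = 56.4394 bar
vdW: P = nRT/(V − nb) − a n²/V² = 277.625/4.61020 − 127.997/24.1966 = 60.2197 − 5.28988 = 54.9298 bar
Ratio = 54.9298/56.4394 = 0.9733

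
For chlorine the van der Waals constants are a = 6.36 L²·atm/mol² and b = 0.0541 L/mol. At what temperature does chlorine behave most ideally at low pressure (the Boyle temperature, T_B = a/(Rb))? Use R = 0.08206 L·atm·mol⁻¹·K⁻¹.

T_B ≈ 1433 K

For a van der Waals gas the second virial coefficient B₂ = b − a/(RT) vanishes at T_B = a/(Rb).
T_B = 6.36/(0.08206×0.0541) = 6.36/0.0044394 = 1433 K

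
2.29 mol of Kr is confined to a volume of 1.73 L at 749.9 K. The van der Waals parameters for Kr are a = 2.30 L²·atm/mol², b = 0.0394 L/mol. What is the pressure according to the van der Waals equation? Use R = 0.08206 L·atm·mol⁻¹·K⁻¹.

P ≈ 81.91 atm

P = nRT/(V − nb) − a n²/V²
nRT/(V − nb) = (2.29)(0.08206)(749.9)/(1.73 − 2.29×0.0394) = 140.92/1.6398 = 85.937 atm
a n²/V² = (2.30)(2.29)²/(1.73)² = 4.0300 atm
P = 85.937 − 4.0300 = 81.91 atm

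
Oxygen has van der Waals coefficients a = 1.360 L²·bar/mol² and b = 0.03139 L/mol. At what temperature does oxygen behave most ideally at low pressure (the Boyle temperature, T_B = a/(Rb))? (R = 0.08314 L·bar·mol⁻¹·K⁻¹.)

For a van der Waals gas the second virial coefficient B₂ = b − a/(RT) vanishes at T_B = a/(Rb).
T_B = 1.360/(0.08314×0.03139) = 1.360/0.0026098 = 521.1 K

T_B ≈ 521.1 K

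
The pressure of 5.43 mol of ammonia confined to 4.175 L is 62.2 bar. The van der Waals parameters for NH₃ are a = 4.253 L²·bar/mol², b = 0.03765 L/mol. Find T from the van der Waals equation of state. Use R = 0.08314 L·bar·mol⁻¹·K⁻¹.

T ≈ 610.3 K

T = (P + a n²/V²)(V − nb)/(nR)
P + a n²/V² = 62.2 + (4.253)(5.43)²/(4.175)² = 69.394 bar
V − nb = 4.175 − (5.43)(0.03765) = 3.9706 L
T = (69.394)(3.9706)/((5.43)(0.08314)) = 610.3 K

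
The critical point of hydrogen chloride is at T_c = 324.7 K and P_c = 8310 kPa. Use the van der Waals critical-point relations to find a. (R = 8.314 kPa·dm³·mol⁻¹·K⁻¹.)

a ≈ 370.0 kPa·dm⁶/mol²

From T_c = 8a/(27Rb) and P_c = a/(27b²): a = 27 R² T_c²/(64 P_c).
a = 27×(8.314)²×(324.7)²/(64×8310) = 196765241/531840 = 370.0 kPa·dm⁶/mol²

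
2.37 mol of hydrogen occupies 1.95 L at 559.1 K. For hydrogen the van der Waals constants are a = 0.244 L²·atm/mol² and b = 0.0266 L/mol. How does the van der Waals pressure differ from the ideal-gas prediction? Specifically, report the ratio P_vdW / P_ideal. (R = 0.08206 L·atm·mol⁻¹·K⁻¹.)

Ideal: P_ideal = nRT/V = (2.37)(0.08206)(559.1)/1.95 = 55.7615 atm
vdW: P = nRT/(V − nb) − a n²/V² = 108.735/1.88696 − 1.37052/3.80250 = 57.6244 − 0.360426 = 57.2640 atm
Ratio = 57.2640/55.7615 = 1.027

P_vdW / P_ideal ≈ 1.027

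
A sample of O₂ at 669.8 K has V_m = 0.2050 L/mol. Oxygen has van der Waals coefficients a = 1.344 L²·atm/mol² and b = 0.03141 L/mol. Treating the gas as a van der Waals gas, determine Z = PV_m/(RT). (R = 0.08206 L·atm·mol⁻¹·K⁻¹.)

P = RT/(V_m − b) − a/V_m² = (0.08206)(669.8)/(0.2050 − 0.03141) − 1.344/(0.2050)²
  = 54.964/0.17359 − 31.981 = 316.63 − 31.981 = 284.65 atm
Z = PV_m/(RT) = (284.65)(0.2050)/((0.08206)(669.8)) = 58.353/54.964 = 1.062

Z ≈ 1.062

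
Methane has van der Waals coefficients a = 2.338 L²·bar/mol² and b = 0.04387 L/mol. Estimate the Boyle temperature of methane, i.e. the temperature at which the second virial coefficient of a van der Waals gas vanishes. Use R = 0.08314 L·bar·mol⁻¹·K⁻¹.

T_B ≈ 641.0 K

For a van der Waals gas the second virial coefficient B₂ = b − a/(RT) vanishes at T_B = a/(Rb).
T_B = 2.338/(0.08314×0.04387) = 2.338/0.0036474 = 641.0 K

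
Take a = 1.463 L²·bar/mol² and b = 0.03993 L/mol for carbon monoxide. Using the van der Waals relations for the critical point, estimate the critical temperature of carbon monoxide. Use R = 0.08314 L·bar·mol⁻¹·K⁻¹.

T_c ≈ 130.6 K

For a van der Waals gas, T_c = 8a/(27Rb).
T_c = 8×1.463/(27×0.08314×0.03993) = 11.704/0.089634 = 130.6 K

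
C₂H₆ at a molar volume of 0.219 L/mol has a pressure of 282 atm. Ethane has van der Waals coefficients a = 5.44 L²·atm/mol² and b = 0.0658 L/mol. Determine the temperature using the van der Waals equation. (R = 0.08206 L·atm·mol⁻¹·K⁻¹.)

T ≈ 738.2 K

T = (P + a/V_m²)(V_m − b)/R
P + a/V_m² = 282 + 5.44/(0.219)² = 395.43 atm
V_m − b = 0.219 − 0.0658 = 0.15320 L/mol
T = (395.43)(0.15320)/0.08206 = 738.2 K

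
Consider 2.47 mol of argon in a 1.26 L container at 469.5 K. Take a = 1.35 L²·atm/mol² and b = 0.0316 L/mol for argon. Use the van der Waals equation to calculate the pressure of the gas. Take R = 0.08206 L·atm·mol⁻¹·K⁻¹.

P ≈ 75.33 atm

P = nRT/(V − nb) − a n²/V²
nRT/(V − nb) = (2.47)(0.08206)(469.5)/(1.26 − 2.47×0.0316) = 95.162/1.1819 = 80.516 atm
a n²/V² = (1.35)(2.47)²/(1.26)² = 5.1878 atm
P = 80.516 − 5.1878 = 75.33 atm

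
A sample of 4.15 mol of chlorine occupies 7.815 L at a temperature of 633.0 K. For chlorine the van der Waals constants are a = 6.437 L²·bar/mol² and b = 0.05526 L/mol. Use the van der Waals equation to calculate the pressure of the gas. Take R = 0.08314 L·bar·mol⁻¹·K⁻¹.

P ≈ 26.98 bar

P = nRT/(V − nb) − a n²/V²
nRT/(V − nb) = (4.15)(0.08314)(633.0)/(7.815 − 4.15×0.05526) = 218.40/7.5857 = 28.791 bar
a n²/V² = (6.437)(4.15)²/(7.815)² = 1.8152 bar
P = 28.791 − 1.8152 = 26.98 bar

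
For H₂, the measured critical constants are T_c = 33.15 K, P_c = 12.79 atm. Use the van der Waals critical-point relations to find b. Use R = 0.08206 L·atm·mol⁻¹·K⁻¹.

From T_c = 8a/(27Rb) and P_c = a/(27b²): b = R T_c/(8 P_c).
b = (0.08206)(33.15)/(8×12.79) = 2.7203/102.32 = 0.02659 L/mol

b ≈ 0.02659 L/mol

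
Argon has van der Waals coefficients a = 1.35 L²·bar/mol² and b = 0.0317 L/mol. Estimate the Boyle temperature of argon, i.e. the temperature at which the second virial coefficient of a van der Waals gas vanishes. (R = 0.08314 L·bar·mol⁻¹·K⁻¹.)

For a van der Waals gas the second virial coefficient B₂ = b − a/(RT) vanishes at T_B = a/(Rb).
T_B = 1.35/(0.08314×0.0317) = 1.35/0.0026355 = 512.2 K

T_B ≈ 512.2 K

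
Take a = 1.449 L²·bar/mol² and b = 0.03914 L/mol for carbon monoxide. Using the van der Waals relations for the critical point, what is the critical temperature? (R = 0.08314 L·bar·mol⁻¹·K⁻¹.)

For a van der Waals gas, T_c = 8a/(27Rb).
T_c = 8×1.449/(27×0.08314×0.03914) = 11.592/0.087861 = 131.9 K

T_c ≈ 131.9 K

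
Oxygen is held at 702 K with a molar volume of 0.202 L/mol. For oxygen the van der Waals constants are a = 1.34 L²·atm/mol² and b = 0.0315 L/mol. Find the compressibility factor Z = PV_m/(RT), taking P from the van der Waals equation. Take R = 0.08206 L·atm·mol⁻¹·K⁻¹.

P = RT/(V_m − b) − a/V_m² = (0.08206)(702)/(0.202 − 0.0315) − 1.34/(0.202)²
  = 57.606/0.17050 − 32.840 = 337.87 − 32.840 = 305.03 atm
Z = PV_m/(RT) = (305.03)(0.202)/((0.08206)(702)) = 61.616/57.606 = 1.070

Z ≈ 1.070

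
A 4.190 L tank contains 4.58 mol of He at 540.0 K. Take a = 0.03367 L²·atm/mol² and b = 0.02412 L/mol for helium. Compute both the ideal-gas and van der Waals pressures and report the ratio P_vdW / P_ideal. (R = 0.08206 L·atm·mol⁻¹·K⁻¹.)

Ideal: P_ideal = nRT/V = (4.58)(0.08206)(540.0)/4.190 = 48.4369 atm
vdW: P = nRT/(V − nb) − a n²/V² = 202.951/4.07953 − 0.706275/17.5561 = 49.7486 − 0.0402296 = 49.7084 atm
Ratio = 49.7084/48.4369 = 1.026

P_vdW / P_ideal ≈ 1.026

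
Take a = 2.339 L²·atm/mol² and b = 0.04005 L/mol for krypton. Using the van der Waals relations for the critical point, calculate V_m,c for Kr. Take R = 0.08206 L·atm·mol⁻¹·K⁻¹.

V_m,c ≈ 0.1202 L/mol

For a van der Waals gas, V_m,c = 3b.
V_m,c = 3×0.04005 = 0.1202 L/mol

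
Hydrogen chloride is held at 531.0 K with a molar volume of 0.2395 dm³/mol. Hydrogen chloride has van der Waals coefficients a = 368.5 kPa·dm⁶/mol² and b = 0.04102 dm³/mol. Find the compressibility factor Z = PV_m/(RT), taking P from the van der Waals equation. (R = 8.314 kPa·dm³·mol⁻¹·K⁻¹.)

Z ≈ 0.8582

P = RT/(V_m − b) − a/V_m² = (8.314)(531.0)/(0.2395 − 0.04102) − 368.5/(0.2395)²
  = 4414.7/0.19848 − 6424.3 = 22243 − 6424.3 = 15819 kPa
Z = PV_m/(RT) = (15819)(0.2395)/((8.314)(531.0)) = 3788.7/4414.7 = 0.8582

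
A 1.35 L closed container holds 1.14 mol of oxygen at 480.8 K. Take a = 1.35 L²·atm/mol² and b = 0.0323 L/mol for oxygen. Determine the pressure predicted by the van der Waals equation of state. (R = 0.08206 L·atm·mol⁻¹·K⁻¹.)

P = nRT/(V − nb) − a n²/V²
nRT/(V − nb) = (1.14)(0.08206)(480.8)/(1.35 − 1.14×0.0323) = 44.978/1.3132 = 34.251 atm
a n²/V² = (1.35)(1.14)²/(1.35)² = 0.96267 atm
P = 34.251 − 0.96267 = 33.29 atm

P ≈ 33.29 atm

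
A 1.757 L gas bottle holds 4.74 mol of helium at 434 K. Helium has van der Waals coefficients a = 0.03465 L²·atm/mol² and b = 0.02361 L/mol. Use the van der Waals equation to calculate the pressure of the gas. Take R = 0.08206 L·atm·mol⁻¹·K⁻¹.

P ≈ 102.4 atm

P = nRT/(V − nb) − a n²/V²
nRT/(V − nb) = (4.74)(0.08206)(434)/(1.757 − 4.74×0.02361) = 168.81/1.6451 = 102.61 atm
a n²/V² = (0.03465)(4.74)²/(1.757)² = 0.25218 atm
P = 102.61 − 0.25218 = 102.4 atm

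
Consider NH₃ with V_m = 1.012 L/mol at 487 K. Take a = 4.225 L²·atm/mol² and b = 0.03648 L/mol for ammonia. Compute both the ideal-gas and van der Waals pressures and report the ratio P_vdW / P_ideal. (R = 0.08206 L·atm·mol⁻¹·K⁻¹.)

P_vdW / P_ideal ≈ 0.9329

Ideal: P_ideal = RT/V_m = (0.08206)(487)/1.012 = 39.4893 atm
vdW: P = RT/(V_m − b) − a/V_m² = 39.9632/0.975520 − 4.225/1.02414 = 40.9660 − 4.12541 = 36.8406 atm
Ratio = 36.8406/39.4893 = 0.9329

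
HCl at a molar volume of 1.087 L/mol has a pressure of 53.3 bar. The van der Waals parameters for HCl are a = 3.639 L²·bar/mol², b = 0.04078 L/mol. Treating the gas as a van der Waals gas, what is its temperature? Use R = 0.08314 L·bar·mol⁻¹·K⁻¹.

T = (P + a/V_m²)(V_m − b)/R
P + a/V_m² = 53.3 + 3.639/(1.087)² = 56.380 bar
V_m − b = 1.087 − 0.04078 = 1.0462 L/mol
T = (56.380)(1.0462)/0.08314 = 709.5 K

T ≈ 709.5 K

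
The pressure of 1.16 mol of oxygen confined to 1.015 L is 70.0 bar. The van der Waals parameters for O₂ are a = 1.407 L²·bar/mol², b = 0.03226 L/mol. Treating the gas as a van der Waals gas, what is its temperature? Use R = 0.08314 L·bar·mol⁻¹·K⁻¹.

T = (P + a n²/V²)(V − nb)/(nR)
P + a n²/V² = 70.0 + (1.407)(1.16)²/(1.015)² = 71.838 bar
V − nb = 1.015 − (1.16)(0.03226) = 0.97758 L
T = (71.838)(0.97758)/((1.16)(0.08314)) = 728.2 K

T ≈ 728.2 K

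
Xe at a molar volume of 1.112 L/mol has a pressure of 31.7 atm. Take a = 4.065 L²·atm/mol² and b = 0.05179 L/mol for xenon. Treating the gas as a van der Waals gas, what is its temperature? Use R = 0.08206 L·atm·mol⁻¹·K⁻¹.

T ≈ 452.0 K

T = (P + a/V_m²)(V_m − b)/R
P + a/V_m² = 31.7 + 4.065/(1.112)² = 34.987 atm
V_m − b = 1.112 − 0.05179 = 1.0602 L/mol
T = (34.987)(1.0602)/0.08206 = 452.0 K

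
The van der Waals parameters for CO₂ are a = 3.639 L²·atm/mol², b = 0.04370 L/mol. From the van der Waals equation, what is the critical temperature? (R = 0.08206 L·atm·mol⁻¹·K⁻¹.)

T_c ≈ 300.7 K

For a van der Waals gas, T_c = 8a/(27Rb).
T_c = 8×3.639/(27×0.08206×0.04370) = 29.112/0.096823 = 300.7 K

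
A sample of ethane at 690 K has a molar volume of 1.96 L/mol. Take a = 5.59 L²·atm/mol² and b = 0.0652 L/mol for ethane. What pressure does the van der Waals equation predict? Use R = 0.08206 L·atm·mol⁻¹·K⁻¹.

P = RT/(V_m − b) − a/V_m²
RT/(V_m − b) = (0.08206)(690)/(1.96 − 0.0652) = 56.621/1.8948 = 29.882 atm
a/V_m² = 5.59/(1.96)² = 1.4551 atm
P = 29.882 − 1.4551 = 28.43 atm

P ≈ 28.43 atm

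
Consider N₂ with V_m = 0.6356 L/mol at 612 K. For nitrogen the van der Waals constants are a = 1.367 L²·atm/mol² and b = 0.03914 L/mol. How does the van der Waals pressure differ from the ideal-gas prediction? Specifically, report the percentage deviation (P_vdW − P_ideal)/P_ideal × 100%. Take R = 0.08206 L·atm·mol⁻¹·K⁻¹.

Ideal: P_ideal = RT/V_m = (0.08206)(612)/0.6356 = 79.0131 atm
vdW: P = RT/(V_m − b) − a/V_m² = 50.2207/0.596460 − 1.367/0.403987 = 84.1979 − 3.38377 = 80.8141 atm
% deviation = (80.8141 − 79.0131)/79.0131 × 100% = 2.28%

2.28 %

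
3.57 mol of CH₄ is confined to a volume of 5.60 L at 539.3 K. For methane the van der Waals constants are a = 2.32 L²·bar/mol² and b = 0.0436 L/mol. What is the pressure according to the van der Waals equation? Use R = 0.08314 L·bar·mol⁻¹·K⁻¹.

P ≈ 28.46 bar

P = nRT/(V − nb) − a n²/V²
nRT/(V − nb) = (3.57)(0.08314)(539.3)/(5.60 − 3.57×0.0436) = 160.07/5.4443 = 29.401 bar
a n²/V² = (2.32)(3.57)²/(5.60)² = 0.94286 bar
P = 29.401 − 0.94286 = 28.46 bar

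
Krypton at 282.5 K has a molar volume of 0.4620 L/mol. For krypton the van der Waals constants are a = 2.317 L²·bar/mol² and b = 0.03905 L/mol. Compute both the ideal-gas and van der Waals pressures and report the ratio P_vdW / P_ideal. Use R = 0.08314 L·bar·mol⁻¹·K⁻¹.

P_vdW / P_ideal ≈ 0.8788

Ideal: P_ideal = RT/V_m = (0.08314)(282.5)/0.4620 = 50.8378 bar
vdW: P = RT/(V_m − b) − a/V_m² = 23.4871/0.422950 − 2.317/0.213444 = 55.5316 − 10.8553 = 44.6763 bar
Ratio = 44.6763/50.8378 = 0.8788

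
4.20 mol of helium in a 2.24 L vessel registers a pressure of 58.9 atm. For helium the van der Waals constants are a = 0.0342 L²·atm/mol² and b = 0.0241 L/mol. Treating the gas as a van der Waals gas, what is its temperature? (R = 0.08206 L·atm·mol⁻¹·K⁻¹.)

T = (P + a n²/V²)(V − nb)/(nR)
P + a n²/V² = 58.9 + (0.0342)(4.20)²/(2.24)² = 59.020 atm
V − nb = 2.24 − (4.20)(0.0241) = 2.1388 L
T = (59.020)(2.1388)/((4.20)(0.08206)) = 366.3 K

T ≈ 366.3 K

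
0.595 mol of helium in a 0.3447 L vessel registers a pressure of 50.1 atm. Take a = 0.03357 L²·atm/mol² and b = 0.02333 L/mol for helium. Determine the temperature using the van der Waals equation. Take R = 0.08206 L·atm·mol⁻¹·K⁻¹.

T = (P + a n²/V²)(V − nb)/(nR)
P + a n²/V² = 50.1 + (0.03357)(0.595)²/(0.3447)² = 50.200 atm
V − nb = 0.3447 − (0.595)(0.02333) = 0.33082 L
T = (50.200)(0.33082)/((0.595)(0.08206)) = 340.1 K

T ≈ 340.1 K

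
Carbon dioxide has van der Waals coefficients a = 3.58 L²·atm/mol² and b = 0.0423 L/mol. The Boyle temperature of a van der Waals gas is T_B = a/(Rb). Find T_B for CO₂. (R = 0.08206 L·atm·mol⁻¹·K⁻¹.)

For a van der Waals gas the second virial coefficient B₂ = b − a/(RT) vanishes at T_B = a/(Rb).
T_B = 3.58/(0.08206×0.0423) = 3.58/0.0034711 = 1031 K

T_B ≈ 1031 K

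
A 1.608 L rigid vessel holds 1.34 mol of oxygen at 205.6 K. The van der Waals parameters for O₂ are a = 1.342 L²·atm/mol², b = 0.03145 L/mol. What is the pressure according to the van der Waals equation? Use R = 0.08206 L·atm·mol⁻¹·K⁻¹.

P = nRT/(V − nb) − a n²/V²
nRT/(V − nb) = (1.34)(0.08206)(205.6)/(1.608 − 1.34×0.03145) = 22.608/1.5659 = 14.438 atm
a n²/V² = (1.342)(1.34)²/(1.608)² = 0.93194 atm
P = 14.438 − 0.93194 = 13.51 atm

P ≈ 13.51 atm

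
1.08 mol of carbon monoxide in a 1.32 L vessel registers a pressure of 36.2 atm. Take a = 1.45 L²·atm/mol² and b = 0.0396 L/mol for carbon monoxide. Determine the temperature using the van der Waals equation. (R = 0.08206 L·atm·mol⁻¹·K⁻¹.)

T = (P + a n²/V²)(V − nb)/(nR)
P + a n²/V² = 36.2 + (1.45)(1.08)²/(1.32)² = 37.171 atm
V − nb = 1.32 − (1.08)(0.0396) = 1.2772 L
T = (37.171)(1.2772)/((1.08)(0.08206)) = 535.7 K

T ≈ 535.7 K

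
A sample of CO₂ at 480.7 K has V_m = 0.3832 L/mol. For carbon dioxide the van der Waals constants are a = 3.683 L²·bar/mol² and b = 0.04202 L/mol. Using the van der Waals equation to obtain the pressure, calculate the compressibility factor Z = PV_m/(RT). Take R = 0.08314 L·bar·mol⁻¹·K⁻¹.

P = RT/(V_m − b) − a/V_m² = (0.08314)(480.7)/(0.3832 − 0.04202) − 3.683/(0.3832)²
  = 39.965/0.34118 − 25.081 = 117.14 − 25.081 = 92.06 bar
Z = PV_m/(RT) = (92.06)(0.3832)/((0.08314)(480.7)) = 35.277/39.965 = 0.8827

Z ≈ 0.8827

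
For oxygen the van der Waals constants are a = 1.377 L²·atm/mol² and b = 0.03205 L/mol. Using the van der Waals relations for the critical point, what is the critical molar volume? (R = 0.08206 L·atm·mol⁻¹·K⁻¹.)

V_m,c ≈ 0.09615 L/mol

For a van der Waals gas, V_m,c = 3b.
V_m,c = 3×0.03205 = 0.09615 L/mol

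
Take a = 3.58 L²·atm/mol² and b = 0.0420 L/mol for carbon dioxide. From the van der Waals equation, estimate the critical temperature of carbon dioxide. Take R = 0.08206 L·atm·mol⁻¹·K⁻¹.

T_c ≈ 307.8 K

For a van der Waals gas, T_c = 8a/(27Rb).
T_c = 8×3.58/(27×0.08206×0.0420) = 28.640/0.093056 = 307.8 K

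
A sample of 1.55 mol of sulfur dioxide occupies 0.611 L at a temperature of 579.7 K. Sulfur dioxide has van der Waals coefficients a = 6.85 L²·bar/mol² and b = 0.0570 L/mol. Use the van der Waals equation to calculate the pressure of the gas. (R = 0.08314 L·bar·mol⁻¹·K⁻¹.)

P ≈ 98.85 bar

P = nRT/(V − nb) − a n²/V²
nRT/(V − nb) = (1.55)(0.08314)(579.7)/(0.611 − 1.55×0.0570) = 74.704/0.52265 = 142.93 bar
a n²/V² = (6.85)(1.55)²/(0.611)² = 44.083 bar
P = 142.93 − 44.083 = 98.85 bar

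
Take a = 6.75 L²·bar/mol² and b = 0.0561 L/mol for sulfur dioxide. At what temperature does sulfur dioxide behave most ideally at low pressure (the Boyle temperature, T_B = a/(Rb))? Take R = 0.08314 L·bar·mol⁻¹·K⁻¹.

For a van der Waals gas the second virial coefficient B₂ = b − a/(RT) vanishes at T_B = a/(Rb).
T_B = 6.75/(0.08314×0.0561) = 6.75/0.0046642 = 1447 K

T_B ≈ 1447 K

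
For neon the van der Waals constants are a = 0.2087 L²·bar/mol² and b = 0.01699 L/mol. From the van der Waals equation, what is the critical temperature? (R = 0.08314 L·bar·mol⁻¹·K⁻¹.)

T_c ≈ 43.78 K

For a van der Waals gas, T_c = 8a/(27Rb).
T_c = 8×0.2087/(27×0.08314×0.01699) = 1.6696/0.038139 = 43.78 K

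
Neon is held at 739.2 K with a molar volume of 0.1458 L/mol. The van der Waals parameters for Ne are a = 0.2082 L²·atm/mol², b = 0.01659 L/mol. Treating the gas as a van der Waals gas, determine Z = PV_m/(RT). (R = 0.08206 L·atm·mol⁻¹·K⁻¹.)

P = RT/(V_m − b) − a/V_m² = (0.08206)(739.2)/(0.1458 − 0.01659) − 0.2082/(0.1458)²
  = 60.659/0.12921 − 9.7941 = 469.46 − 9.7941 = 459.67 atm
Z = PV_m/(RT) = (459.67)(0.1458)/((0.08206)(739.2)) = 67.020/60.659 = 1.105

Z ≈ 1.105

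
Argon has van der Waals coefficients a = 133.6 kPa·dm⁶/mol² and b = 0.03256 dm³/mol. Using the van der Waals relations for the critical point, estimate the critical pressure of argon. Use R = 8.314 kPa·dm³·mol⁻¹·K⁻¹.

P_c ≈ 4667 kPa

For a van der Waals gas, P_c = a/(27b²).
P_c = 133.6/(27×(0.03256)²) = 133.6/0.028624 = 4667 kPa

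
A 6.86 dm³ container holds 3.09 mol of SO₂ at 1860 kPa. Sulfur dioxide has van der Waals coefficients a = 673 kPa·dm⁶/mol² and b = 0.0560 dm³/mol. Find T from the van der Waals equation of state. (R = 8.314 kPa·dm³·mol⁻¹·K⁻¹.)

T = (P + a n²/V²)(V − nb)/(nR)
P + a n²/V² = 1860 + (673)(3.09)²/(6.86)² = 1996.5 kPa
V − nb = 6.86 − (3.09)(0.0560) = 6.6870 dm³
T = (1996.5)(6.6870)/((3.09)(8.314)) = 519.7 K

T ≈ 519.7 K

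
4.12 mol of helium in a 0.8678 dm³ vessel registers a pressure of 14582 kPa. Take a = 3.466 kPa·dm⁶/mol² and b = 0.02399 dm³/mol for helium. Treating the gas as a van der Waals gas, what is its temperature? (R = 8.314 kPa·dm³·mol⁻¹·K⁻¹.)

T ≈ 329.1 K

T = (P + a n²/V²)(V − nb)/(nR)
P + a n²/V² = 14582 + (3.466)(4.12)²/(0.8678)² = 14660 kPa
V − nb = 0.8678 − (4.12)(0.02399) = 0.76896 dm³
T = (14660)(0.76896)/((4.12)(8.314)) = 329.1 K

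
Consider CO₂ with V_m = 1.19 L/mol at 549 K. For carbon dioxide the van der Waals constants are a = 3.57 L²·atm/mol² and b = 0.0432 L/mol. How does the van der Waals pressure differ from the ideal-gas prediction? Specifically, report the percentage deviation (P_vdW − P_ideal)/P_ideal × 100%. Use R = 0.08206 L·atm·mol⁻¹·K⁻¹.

Ideal: P_ideal = RT/V_m = (0.08206)(549)/1.19 = 37.8579 atm
vdW: P = RT/(V_m − b) − a/V_m² = 45.0509/1.14680 − 3.57/1.41610 = 39.2840 − 2.52101 = 36.7630 atm
% deviation = (36.7630 − 37.8579)/37.8579 × 100% = -2.89%

-2.89 %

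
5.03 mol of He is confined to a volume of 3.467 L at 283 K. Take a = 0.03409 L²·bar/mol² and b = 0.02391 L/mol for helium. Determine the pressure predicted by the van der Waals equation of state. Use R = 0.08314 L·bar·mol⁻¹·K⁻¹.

P ≈ 35.29 bar

P = nRT/(V − nb) − a n²/V²
nRT/(V − nb) = (5.03)(0.08314)(283)/(3.467 − 5.03×0.02391) = 118.35/3.3467 = 35.363 bar
a n²/V² = (0.03409)(5.03)²/(3.467)² = 0.071756 bar
P = 35.363 − 0.071756 = 35.29 bar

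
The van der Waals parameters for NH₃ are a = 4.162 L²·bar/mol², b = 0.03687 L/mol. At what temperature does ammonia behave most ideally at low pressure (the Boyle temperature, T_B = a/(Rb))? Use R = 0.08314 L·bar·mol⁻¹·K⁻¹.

T_B ≈ 1358 K

For a van der Waals gas the second virial coefficient B₂ = b − a/(RT) vanishes at T_B = a/(Rb).
T_B = 4.162/(0.08314×0.03687) = 4.162/0.0030654 = 1358 K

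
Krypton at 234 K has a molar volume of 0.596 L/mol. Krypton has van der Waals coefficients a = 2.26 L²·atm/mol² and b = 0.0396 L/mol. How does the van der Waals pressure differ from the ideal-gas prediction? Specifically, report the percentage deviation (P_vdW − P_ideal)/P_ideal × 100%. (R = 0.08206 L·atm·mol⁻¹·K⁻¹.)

-12.63 %

Ideal: P_ideal = RT/V_m = (0.08206)(234)/0.596 = 32.2182 atm
vdW: P = RT/(V_m − b) − a/V_m² = 19.2020/0.556400 − 2.26/0.355216 = 34.5111 − 6.36233 = 28.1488 atm
% deviation = (28.1488 − 32.2182)/32.2182 × 100% = -12.63%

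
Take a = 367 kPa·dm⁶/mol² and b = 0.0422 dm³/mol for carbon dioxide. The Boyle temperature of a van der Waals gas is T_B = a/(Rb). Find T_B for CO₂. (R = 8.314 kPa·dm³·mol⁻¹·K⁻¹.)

For a van der Waals gas the second virial coefficient B₂ = b − a/(RT) vanishes at T_B = a/(Rb).
T_B = 367/(8.314×0.0422) = 367/0.35085 = 1046 K

T_B ≈ 1046 K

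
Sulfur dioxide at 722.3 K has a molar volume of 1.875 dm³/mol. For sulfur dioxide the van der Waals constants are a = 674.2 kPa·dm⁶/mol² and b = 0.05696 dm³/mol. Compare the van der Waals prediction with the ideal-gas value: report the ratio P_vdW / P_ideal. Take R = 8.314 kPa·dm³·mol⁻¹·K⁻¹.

Ideal: P_ideal = RT/V_m = (8.314)(722.3)/1.875 = 3202.77 kPa
vdW: P = RT/(V_m − b) − a/V_m² = 6005.20/1.81804 − 674.2/3.51563 = 3303.12 − 191.772 = 3111.35 kPa
Ratio = 3111.35/3202.77 = 0.9715

P_vdW / P_ideal ≈ 0.9715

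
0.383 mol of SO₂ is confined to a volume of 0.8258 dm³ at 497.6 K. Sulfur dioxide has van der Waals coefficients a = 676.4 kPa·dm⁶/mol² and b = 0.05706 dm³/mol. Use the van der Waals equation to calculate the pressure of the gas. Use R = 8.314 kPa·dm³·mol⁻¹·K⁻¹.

P = nRT/(V − nb) − a n²/V²
nRT/(V − nb) = (0.383)(8.314)(497.6)/(0.8258 − 0.383×0.05706) = 1584.5/0.80395 = 1970.9 kPa
a n²/V² = (676.4)(0.383)²/(0.8258)² = 145.50 kPa
P = 1970.9 − 145.50 = 1825 kPa

P ≈ 1825 kPa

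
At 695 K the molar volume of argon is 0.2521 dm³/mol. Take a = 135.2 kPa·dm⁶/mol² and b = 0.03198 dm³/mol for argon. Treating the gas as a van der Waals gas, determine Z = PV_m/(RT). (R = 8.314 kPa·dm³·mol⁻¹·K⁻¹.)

P = RT/(V_m − b) − a/V_m² = (8.314)(695)/(0.2521 − 0.03198) − 135.2/(0.2521)²
  = 5778.2/0.22012 − 2127.3 = 26250 − 2127.3 = 24123 kPa
Z = PV_m/(RT) = (24123)(0.2521)/((8.314)(695)) = 6081.4/5778.2 = 1.052

Z ≈ 1.052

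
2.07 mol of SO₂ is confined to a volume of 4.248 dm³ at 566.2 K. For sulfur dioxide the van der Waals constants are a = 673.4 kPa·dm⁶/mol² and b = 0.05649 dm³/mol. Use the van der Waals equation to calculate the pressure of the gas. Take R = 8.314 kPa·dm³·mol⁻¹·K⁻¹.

P = nRT/(V − nb) − a n²/V²
nRT/(V − nb) = (2.07)(8.314)(566.2)/(4.248 − 2.07×0.05649) = 9744.3/4.1311 = 2358.8 kPa
a n²/V² = (673.4)(2.07)²/(4.248)² = 159.90 kPa
P = 2358.8 − 159.90 = 2199 kPa

P ≈ 2199 kPa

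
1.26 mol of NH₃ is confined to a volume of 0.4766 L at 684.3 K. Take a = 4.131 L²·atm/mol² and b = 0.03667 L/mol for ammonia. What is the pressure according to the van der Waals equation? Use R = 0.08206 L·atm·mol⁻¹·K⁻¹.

P = nRT/(V − nb) − a n²/V²
nRT/(V − nb) = (1.26)(0.08206)(684.3)/(0.4766 − 1.26×0.03667) = 70.754/0.43040 = 164.39 atm
a n²/V² = (4.131)(1.26)²/(0.4766)² = 28.873 atm
P = 164.39 − 28.873 = 135.5 atm

P ≈ 135.5 atm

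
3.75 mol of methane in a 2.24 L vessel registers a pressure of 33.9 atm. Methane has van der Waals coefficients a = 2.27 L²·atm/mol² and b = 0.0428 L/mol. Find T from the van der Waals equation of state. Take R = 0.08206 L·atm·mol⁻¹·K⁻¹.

T = (P + a n²/V²)(V − nb)/(nR)
P + a n²/V² = 33.9 + (2.27)(3.75)²/(2.24)² = 40.262 atm
V − nb = 2.24 − (3.75)(0.0428) = 2.0795 L
T = (40.262)(2.0795)/((3.75)(0.08206)) = 272.1 K

T ≈ 272.1 K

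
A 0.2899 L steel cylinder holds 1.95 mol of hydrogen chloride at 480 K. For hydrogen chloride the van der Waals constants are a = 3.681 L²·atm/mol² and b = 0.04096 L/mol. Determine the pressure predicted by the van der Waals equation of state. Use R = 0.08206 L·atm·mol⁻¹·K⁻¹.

P ≈ 199.2 atm

P = nRT/(V − nb) − a n²/V²
nRT/(V − nb) = (1.95)(0.08206)(480)/(0.2899 − 1.95×0.04096) = 76.808/0.21003 = 365.70 atm
a n²/V² = (3.681)(1.95)²/(0.2899)² = 166.55 atm
P = 365.70 − 166.55 = 199.2 atm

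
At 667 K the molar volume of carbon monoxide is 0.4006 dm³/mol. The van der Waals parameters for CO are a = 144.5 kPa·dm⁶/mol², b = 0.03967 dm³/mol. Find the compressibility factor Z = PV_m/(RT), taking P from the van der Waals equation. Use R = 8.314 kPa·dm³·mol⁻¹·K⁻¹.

Z ≈ 1.045

P = RT/(V_m − b) − a/V_m² = (8.314)(667)/(0.4006 − 0.03967) − 144.5/(0.4006)²
  = 5545.4/0.36093 − 900.42 = 15364 − 900.42 = 14464 kPa
Z = PV_m/(RT) = (14464)(0.4006)/((8.314)(667)) = 5794.3/5545.4 = 1.045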